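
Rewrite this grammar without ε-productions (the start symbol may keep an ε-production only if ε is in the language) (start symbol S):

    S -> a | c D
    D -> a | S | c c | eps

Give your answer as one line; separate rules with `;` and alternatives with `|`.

S -> a | c D | c; D -> a | S | c c

Nullable set = {D}.
ε ∉ L(G), so no ε-production is kept.
For each production, add variants omitting each subset of nullable occurrences: S → c D gives c D | c.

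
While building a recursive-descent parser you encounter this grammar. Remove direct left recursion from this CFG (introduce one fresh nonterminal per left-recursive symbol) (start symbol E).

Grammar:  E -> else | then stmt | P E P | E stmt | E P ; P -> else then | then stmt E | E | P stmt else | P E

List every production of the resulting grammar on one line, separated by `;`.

Left recursion appears on E, P.
For E: α = {stmt, P}, β = {else, then stmt, P E P}. Rewrite as E → β E' and E' → α E' | ε.
For P: α = {stmt else, E}, β = {else then, then stmt E, E}. Rewrite as P → β P' and P' → α P' | ε.

E -> else E' | then stmt E' | P E P E'; P -> else then P' | then stmt E P' | E P'; E' -> stmt E' | P E' | ε; P' -> stmt else P' | E P' | ε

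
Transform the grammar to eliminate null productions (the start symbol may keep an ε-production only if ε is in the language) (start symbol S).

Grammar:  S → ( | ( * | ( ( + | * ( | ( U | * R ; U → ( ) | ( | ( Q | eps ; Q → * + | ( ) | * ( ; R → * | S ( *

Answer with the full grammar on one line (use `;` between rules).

S → ( | ( * | ( ( + | * ( | ( U | * R; U → ( ) | ( | ( Q; Q → * + | ( ) | * (; R → * | S ( *

Nullable set = {U}.
ε ∉ L(G), so no ε-production is kept.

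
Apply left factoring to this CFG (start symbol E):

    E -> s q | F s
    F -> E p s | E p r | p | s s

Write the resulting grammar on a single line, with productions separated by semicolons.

F has alternatives sharing prefix 'E p': factor to F → E p F' with F' → s | r.

E -> s q | F s; F -> p | s s | E p F'; F' -> s | r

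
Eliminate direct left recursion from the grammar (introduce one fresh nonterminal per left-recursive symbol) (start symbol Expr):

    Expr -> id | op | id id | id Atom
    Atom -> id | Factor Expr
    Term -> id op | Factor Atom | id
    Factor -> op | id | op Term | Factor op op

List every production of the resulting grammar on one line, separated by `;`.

Factor is directly left-recursive.
For Factor: α = {op op}, β = {op, id, op Term}. Rewrite as Factor → β Factor1 and Factor1 → α Factor1 | ε.

Expr -> id | op | id id | id Atom; Atom -> id | Factor Expr; Term -> id op | Factor Atom | id; Factor -> op Factor1 | id Factor1 | op Term Factor1; Factor1 -> op op Factor1 | eps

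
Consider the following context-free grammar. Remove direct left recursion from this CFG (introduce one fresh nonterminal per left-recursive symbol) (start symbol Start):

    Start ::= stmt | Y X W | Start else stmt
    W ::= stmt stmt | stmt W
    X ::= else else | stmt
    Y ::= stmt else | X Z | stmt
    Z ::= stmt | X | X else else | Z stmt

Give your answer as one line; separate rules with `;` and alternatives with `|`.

Start ::= stmt Start1 | Y X W Start1; W ::= stmt stmt | stmt W; X ::= else else | stmt; Y ::= stmt else | X Z | stmt; Z ::= stmt Z1 | X Z1 | X else else Z1; Start1 ::= else stmt Start1 | ε; Z1 ::= stmt Z1 | ε

Directly left-recursive nonterminals: Start, Z.
For Start: α = {else stmt}, β = {stmt, Y X W}. Rewrite as Start → β Start1 and Start1 → α Start1 | ε.
For Z: α = {stmt}, β = {stmt, X, X else else}. Rewrite as Z → β Z1 and Z1 → α Z1 | ε.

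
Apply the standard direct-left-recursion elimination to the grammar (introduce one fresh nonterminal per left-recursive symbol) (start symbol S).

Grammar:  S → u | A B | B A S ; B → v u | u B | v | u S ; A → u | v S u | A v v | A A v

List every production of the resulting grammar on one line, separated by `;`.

Left recursion appears on A.
For A: α = {v v, A v}, β = {u, v S u}. Rewrite as A → β A' and A' → α A' | ε.

S → u | A B | B A S; B → v u | u B | v | u S; A → u A' | v S u A'; A' → v v A' | A v A' | ε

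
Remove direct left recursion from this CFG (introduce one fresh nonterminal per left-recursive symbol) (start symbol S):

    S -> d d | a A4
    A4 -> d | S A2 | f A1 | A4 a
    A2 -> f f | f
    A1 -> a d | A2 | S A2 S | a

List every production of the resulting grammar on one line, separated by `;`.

Directly left-recursive nonterminal: A4.
For A4: α = {a}, β = {d, S A2, f A1}. Rewrite as A4 → β A4' and A4' → α A4' | ε.

S -> d d | a A4; A4 -> d A4' | S A2 A4' | f A1 A4'; A2 -> f f | f; A1 -> a d | A2 | S A2 S | a; A4' -> a A4' | ε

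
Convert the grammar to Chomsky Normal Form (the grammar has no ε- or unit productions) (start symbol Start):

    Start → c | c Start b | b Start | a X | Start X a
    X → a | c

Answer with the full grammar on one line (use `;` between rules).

Introduce a nonterminal for each terminal appearing in a rule of length ≥ 2: X1 → c, X2 → b, X3 → a.
Binarize each right-hand side of length ≥ 3 by chaining fresh nonterminals (Y1, Y2, …): affected rules were Start → X1 Start X2; Start → Start X X3.

Start → c | X1 Y1 | X2 Start | X3 X | Start Y2; X → a | c; X1 → c; X2 → b; X3 → a; Y1 → Start X2; Y2 → X X3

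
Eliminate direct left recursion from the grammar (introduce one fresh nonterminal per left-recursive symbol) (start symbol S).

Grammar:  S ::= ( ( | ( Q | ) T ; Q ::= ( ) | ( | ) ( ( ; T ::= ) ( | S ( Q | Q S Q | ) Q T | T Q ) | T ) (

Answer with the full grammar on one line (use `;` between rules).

S ::= ( ( | ( Q | ) T; Q ::= ( ) | ( | ) ( (; T ::= ) ( T' | S ( Q T' | Q S Q T' | ) Q T T'; T' ::= Q ) T' | ) ( T' | ε

T is directly left-recursive.
For T: α = {Q ), ) (}, β = {) (, S ( Q, Q S Q, ) Q T}. Rewrite as T → β T' and T' → α T' | ε.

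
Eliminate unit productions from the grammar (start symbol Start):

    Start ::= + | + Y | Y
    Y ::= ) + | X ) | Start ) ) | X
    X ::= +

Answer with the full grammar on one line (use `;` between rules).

Unit pairs: Start ⇒* {X, Y}; Y ⇒* {X}.
Replace each nonterminal's rules with the union of the non-unit rules of every nonterminal it unit-derives.

Start ::= + | + Y | ) + | X ) | Start ) ); Y ::= + | ) + | X ) | Start ) ); X ::= +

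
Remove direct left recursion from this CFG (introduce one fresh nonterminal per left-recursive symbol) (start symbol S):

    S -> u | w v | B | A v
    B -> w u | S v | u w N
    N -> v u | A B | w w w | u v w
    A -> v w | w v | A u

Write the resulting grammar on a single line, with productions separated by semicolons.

Directly left-recursive nonterminal: A.
For A: α = {u}, β = {v w, w v}. Rewrite as A → β A' and A' → α A' | ε.

S -> u | w v | B | A v; B -> w u | S v | u w N; N -> v u | A B | w w w | u v w; A -> v w A' | w v A'; A' -> u A' | ε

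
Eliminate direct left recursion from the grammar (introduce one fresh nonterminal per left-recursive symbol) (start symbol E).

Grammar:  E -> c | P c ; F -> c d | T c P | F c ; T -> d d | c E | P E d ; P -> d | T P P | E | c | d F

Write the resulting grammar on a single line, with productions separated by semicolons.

F is directly left-recursive.
For F: α = {c}, β = {c d, T c P}. Rewrite as F → β F' and F' → α F' | ε.

E -> c | P c; F -> c d F' | T c P F'; T -> d d | c E | P E d; P -> d | T P P | E | c | d F; F' -> c F' | ε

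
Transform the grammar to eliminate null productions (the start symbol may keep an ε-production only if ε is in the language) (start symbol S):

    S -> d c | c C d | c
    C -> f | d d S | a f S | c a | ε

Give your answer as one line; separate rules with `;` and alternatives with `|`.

S -> d c | c C d | c d | c; C -> f | d d S | a f S | c a

Nullable set = {C}.
ε ∉ L(G), so no ε-production is kept.
Expand every rule over subsets of its nullable positions: S → c C d gives c C d | c d.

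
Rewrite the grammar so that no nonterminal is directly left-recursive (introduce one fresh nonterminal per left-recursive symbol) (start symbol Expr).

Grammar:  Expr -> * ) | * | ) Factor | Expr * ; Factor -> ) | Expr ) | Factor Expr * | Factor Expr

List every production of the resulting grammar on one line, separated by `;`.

Expr, Factor are directly left-recursive.
For Expr: α = {*}, β = {* ), *, ) Factor}. Rewrite as Expr → β Expr1 and Expr1 → α Expr1 | ε.
For Factor: α = {Expr *, Expr}, β = {), Expr )}. Rewrite as Factor → β Factor1 and Factor1 → α Factor1 | ε.

Expr -> * ) Expr1 | * Expr1 | ) Factor Expr1; Factor -> ) Factor1 | Expr ) Factor1; Expr1 -> * Expr1 | ε; Factor1 -> Expr * Factor1 | Expr Factor1 | ε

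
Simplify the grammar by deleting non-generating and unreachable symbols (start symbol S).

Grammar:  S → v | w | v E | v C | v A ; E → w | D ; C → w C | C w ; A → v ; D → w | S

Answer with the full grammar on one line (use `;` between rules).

Generating nonterminals: {A, D, E, S}.
Reachable from S after that: {A, D, E, S}.
Removed useless symbols: {C} and every production mentioning them.

S → v | w | v E | v A; E → w | D; A → v; D → w | S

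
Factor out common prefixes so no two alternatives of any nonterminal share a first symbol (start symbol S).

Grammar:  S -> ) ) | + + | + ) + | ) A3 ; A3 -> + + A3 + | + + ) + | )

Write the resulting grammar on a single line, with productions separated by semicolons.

S has alternatives sharing prefix ')': factor to S → ) S' with S' → ) | A3.
S has alternatives sharing prefix '+': factor to S → + S'' with S'' → + | ) +.
A3 has alternatives sharing prefix '+ +': factor to A3 → + + A3' with A3' → A3 + | ) +.

S -> ) S' | + S''; A3 -> ) | + + A3'; S' -> ) | A3; S'' -> + | ) +; A3' -> A3 + | ) +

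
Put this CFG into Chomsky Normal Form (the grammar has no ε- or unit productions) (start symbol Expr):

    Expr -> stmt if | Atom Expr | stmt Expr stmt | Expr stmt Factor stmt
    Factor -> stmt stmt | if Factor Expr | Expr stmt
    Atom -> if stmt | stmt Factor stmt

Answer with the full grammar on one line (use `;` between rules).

Expr -> X1 X2 | Atom Expr | X1 Y1 | Expr Y2; Factor -> X1 X1 | X2 Y4 | Expr X1; Atom -> X2 X1 | X1 Y5; X1 -> stmt; X2 -> if; Y1 -> Expr X1; Y2 -> X1 Y3; Y3 -> Factor X1; Y4 -> Factor Expr; Y5 -> Factor X1

Introduce a nonterminal for each terminal appearing in a rule of length ≥ 2: X1 → stmt, X2 → if.
Binarize each right-hand side of length ≥ 3 by chaining fresh nonterminals (Y1, Y2, …): affected rules were Expr → X1 Expr X1; Expr → Expr X1 Factor X1; Factor → X2 Factor Expr; Atom → X1 Factor X1.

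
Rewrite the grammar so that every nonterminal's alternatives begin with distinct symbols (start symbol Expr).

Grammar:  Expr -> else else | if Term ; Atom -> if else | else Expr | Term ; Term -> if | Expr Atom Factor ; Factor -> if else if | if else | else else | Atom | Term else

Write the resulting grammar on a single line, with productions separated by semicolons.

Expr -> else else | if Term; Atom -> if else | else Expr | Term; Term -> if | Expr Atom Factor; Factor -> else else | Atom | Term else | if else Factor1; Factor1 -> if | eps

Factor has alternatives sharing prefix 'if else': factor to Factor → if else Factor1 with Factor1 → if | ε.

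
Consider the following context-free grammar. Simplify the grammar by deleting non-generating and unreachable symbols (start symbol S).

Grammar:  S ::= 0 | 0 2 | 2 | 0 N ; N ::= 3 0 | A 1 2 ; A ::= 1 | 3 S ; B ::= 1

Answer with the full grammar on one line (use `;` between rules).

Generating nonterminals: {A, B, N, S}.
Reachable from S after that: {A, N, S}.
Removed useless symbols: {B} and every production mentioning them.

S ::= 0 | 0 2 | 2 | 0 N; N ::= 3 0 | A 1 2; A ::= 1 | 3 S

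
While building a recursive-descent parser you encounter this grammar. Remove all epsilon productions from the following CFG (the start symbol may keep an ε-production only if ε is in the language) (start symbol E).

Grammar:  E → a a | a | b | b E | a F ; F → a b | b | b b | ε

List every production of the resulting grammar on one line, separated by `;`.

E → a a | a | b | b E | a F; F → a b | b | b b

The nullable symbols are {F}.
ε ∉ L(G), so no ε-production is kept.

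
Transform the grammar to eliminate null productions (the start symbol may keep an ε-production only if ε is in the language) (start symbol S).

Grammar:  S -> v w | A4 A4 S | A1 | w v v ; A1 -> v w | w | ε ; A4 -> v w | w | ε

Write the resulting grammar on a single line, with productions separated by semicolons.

Nullable set = {A1, A4, S}.
ε ∈ L(G) since S is nullable, so keep S → ε.
For each production, add variants omitting each subset of nullable occurrences: S → A4 A4 S gives A4 A4 S | A4 A4 | A4 S | A4.

S -> v w | A4 A4 S | A4 A4 | A4 S | A4 | A1 | w v v | ε; A1 -> v w | w; A4 -> v w | w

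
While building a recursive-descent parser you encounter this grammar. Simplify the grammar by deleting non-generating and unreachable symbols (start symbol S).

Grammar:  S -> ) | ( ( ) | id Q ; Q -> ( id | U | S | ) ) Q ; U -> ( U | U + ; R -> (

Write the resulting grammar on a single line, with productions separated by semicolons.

Generating nonterminals: {Q, R, S}.
Reachable from S after that: {Q, S}.
Removed useless symbols: {R, U} and every production mentioning them.

S -> ) | ( ( ) | id Q; Q -> ( id | S | ) ) Q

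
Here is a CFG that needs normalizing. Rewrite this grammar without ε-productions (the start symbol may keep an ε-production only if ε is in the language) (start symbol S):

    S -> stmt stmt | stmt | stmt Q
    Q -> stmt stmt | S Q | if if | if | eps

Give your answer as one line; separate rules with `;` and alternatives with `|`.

Nullable set = {Q}.
ε ∉ L(G), so no ε-production is kept.
For each production, add variants omitting each subset of nullable occurrences: Q → S Q gives S Q | S.

S -> stmt stmt | stmt | stmt Q; Q -> stmt stmt | S Q | S | if if | if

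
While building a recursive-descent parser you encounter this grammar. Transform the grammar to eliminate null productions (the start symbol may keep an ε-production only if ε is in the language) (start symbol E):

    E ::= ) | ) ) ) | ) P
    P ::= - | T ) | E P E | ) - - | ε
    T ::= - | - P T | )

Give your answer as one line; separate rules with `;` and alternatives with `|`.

Nullable nonterminals: {P}.
ε ∉ L(G), so no ε-production is kept.
Add the nullable-subset variants: P → E P E gives E P E | E E. T → - P T gives - P T | - T.

E ::= ) | ) ) ) | ) P; P ::= - | T ) | E P E | E E | ) - -; T ::= - | - P T | - T | )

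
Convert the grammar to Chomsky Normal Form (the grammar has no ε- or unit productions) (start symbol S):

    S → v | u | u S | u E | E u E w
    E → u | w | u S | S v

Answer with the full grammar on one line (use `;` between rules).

Introduce a nonterminal for each terminal appearing in a rule of length ≥ 2: X1 → u, X2 → w, X3 → v.
Binarize each right-hand side of length ≥ 3 by chaining fresh nonterminals (Y1, Y2, …): affected rules were S → E X1 E X2.

S → v | u | X1 S | X1 E | E Y1; E → u | w | X1 S | S X3; X1 → u; X2 → w; X3 → v; Y1 → X1 Y2; Y2 → E X2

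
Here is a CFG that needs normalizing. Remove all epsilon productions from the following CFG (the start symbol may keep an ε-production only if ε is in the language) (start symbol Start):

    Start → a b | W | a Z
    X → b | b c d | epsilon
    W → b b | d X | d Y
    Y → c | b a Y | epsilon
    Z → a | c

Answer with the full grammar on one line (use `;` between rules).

Start → a b | W | a Z; X → b | b c d; W → b b | d X | d | d Y; Y → c | b a Y | b a; Z → a | c

Nullable nonterminals: {X, Y}.
ε ∉ L(G), so no ε-production is kept.
For each production, add variants omitting each subset of nullable occurrences: W → d X gives d X | d. Y → b a Y gives b a Y | b a.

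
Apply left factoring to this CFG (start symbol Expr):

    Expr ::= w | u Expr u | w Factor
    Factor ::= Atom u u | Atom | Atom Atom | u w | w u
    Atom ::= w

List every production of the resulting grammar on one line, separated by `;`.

Expr ::= u Expr u | w Expr1; Factor ::= u w | w u | Atom Factor1; Atom ::= w; Expr1 ::= epsilon | Factor; Factor1 ::= u u | epsilon | Atom

Expr has alternatives sharing prefix 'w': factor to Expr → w Expr1 with Expr1 → ε | Factor.
Factor has alternatives sharing prefix 'Atom': factor to Factor → Atom Factor1 with Factor1 → u u | ε | Atom.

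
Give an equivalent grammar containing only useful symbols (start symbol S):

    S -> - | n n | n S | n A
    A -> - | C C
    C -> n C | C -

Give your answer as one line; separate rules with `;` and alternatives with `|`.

S -> - | n n | n S | n A; A -> -

Generating nonterminals: {A, S}.
Reachable from S after that: {A, S}.
Removed useless symbols: {C} and every production mentioning them.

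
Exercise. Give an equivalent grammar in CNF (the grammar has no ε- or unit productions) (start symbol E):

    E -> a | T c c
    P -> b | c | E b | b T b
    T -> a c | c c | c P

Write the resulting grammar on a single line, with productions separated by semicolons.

E -> a | T Y1; P -> b | c | E X2 | X2 Y2; T -> X3 X1 | X1 X1 | X1 P; X1 -> c; X2 -> b; X3 -> a; Y1 -> X1 X1; Y2 -> T X2

Introduce a nonterminal for each terminal appearing in a rule of length ≥ 2: X1 → c, X2 → b, X3 → a.
Binarize each right-hand side of length ≥ 3 by chaining fresh nonterminals (Y1, Y2, …): affected rules were E → T X1 X1; P → X2 T X2.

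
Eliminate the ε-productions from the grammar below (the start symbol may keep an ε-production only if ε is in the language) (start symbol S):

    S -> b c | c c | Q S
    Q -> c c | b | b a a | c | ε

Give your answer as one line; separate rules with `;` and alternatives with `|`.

S -> b c | c c | Q S; Q -> c c | b | b a a | c

The nullable symbols are {Q}.
ε ∉ L(G), so no ε-production is kept.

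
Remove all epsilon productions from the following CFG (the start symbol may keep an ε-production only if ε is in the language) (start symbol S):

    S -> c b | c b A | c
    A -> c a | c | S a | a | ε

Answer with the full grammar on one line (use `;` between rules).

Nullable nonterminals: {A}.
ε ∉ L(G), so no ε-production is kept.

S -> c b | c b A | c; A -> c a | c | S a | a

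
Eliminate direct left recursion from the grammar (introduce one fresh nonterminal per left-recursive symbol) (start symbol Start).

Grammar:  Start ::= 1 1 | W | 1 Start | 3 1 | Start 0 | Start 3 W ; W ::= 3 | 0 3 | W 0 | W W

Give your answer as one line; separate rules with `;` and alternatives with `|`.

Start ::= 1 1 Start1 | W Start1 | 1 Start Start1 | 3 1 Start1; W ::= 3 W1 | 0 3 W1; Start1 ::= 0 Start1 | 3 W Start1 | epsilon; W1 ::= 0 W1 | W W1 | epsilon

Start, W are directly left-recursive.
For Start: α = {0, 3 W}, β = {1 1, W, 1 Start, 3 1}. Rewrite as Start → β Start1 and Start1 → α Start1 | ε.
For W: α = {0, W}, β = {3, 0 3}. Rewrite as W → β W1 and W1 → α W1 | ε.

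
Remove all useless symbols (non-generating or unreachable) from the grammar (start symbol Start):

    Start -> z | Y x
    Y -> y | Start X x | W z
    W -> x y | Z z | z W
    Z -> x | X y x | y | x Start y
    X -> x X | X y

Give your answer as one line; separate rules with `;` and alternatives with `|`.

Start -> z | Y x; Y -> y | W z; W -> x y | Z z | z W; Z -> x | y | x Start y

Generating nonterminals: {Start, W, Y, Z}.
Reachable from Start after that: {Start, W, Y, Z}.
Removed useless symbols: {X} and every production mentioning them.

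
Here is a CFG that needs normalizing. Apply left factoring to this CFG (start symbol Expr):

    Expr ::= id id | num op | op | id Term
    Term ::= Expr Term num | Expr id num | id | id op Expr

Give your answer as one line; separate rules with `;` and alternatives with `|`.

Expr ::= num op | op | id Expr1; Term ::= Expr Term1 | id Term2; Expr1 ::= id | Term; Term1 ::= Term num | id num; Term2 ::= ε | op Expr

Expr has alternatives sharing prefix 'id': factor to Expr → id Expr1 with Expr1 → id | Term.
Term has alternatives sharing prefix 'Expr': factor to Term → Expr Term1 with Term1 → Term num | id num.
Term has alternatives sharing prefix 'id': factor to Term → id Term2 with Term2 → ε | op Expr.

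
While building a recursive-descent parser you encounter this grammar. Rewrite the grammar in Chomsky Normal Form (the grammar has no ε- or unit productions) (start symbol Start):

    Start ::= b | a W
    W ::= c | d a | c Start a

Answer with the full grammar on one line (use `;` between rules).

Introduce a nonterminal for each terminal appearing in a rule of length ≥ 2: X1 → a, X2 → d, X3 → c.
Binarize each right-hand side of length ≥ 3 by chaining fresh nonterminals (Y1, Y2, …): affected rules were W → X3 Start X1.

Start ::= b | X1 W; W ::= c | X2 X1 | X3 Y1; X1 ::= a; X2 ::= d; X3 ::= c; Y1 ::= Start X1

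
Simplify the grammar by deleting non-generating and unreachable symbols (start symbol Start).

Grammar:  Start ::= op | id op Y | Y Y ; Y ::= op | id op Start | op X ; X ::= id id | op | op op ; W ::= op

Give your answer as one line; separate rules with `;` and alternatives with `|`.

Generating nonterminals: {Start, W, X, Y}.
Reachable from Start after that: {Start, X, Y}.
Removed useless symbols: {W} and every production mentioning them.

Start ::= op | id op Y | Y Y; Y ::= op | id op Start | op X; X ::= id id | op | op op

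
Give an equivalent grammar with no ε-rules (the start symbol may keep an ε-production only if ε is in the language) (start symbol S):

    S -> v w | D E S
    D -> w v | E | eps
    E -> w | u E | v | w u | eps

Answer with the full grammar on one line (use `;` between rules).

S -> v w | D E S | D S | E S; D -> w v | E; E -> w | u E | u | v | w u

Nullable nonterminals: {D, E}.
ε ∉ L(G), so no ε-production is kept.
For each production, add variants omitting each subset of nullable occurrences: S → D E S gives D E S | D S | E S. E → u E gives u E | u.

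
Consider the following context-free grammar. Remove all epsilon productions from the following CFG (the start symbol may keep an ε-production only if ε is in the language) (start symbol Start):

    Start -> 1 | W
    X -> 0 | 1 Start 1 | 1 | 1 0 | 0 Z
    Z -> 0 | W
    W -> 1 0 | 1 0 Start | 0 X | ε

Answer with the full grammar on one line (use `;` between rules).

Nullable set = {Start, W, Z}.
ε ∈ L(G) since Start is nullable, so keep Start → ε.
For each production, add variants omitting each subset of nullable occurrences: X → 1 Start 1 gives 1 Start 1 | 1 1.

Start -> 1 | W | ε; X -> 0 | 1 Start 1 | 1 1 | 1 | 1 0 | 0 Z; Z -> 0 | W; W -> 1 0 | 1 0 Start | 0 X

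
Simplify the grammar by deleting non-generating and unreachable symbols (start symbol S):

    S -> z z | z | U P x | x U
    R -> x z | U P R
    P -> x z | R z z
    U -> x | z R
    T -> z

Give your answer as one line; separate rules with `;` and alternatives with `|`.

Generating nonterminals: {P, R, S, T, U}.
Reachable from S after that: {P, R, S, U}.
Removed useless symbols: {T} and every production mentioning them.

S -> z z | z | U P x | x U; R -> x z | U P R; P -> x z | R z z; U -> x | z R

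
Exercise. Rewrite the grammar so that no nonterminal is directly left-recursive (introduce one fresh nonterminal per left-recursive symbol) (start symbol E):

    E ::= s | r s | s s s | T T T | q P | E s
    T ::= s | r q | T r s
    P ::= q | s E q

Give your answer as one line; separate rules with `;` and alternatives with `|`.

E, T are directly left-recursive.
For E: α = {s}, β = {s, r s, s s s, T T T, q P}. Rewrite as E → β E' and E' → α E' | ε.
For T: α = {r s}, β = {s, r q}. Rewrite as T → β T' and T' → α T' | ε.

E ::= s E' | r s E' | s s s E' | T T T E' | q P E'; T ::= s T' | r q T'; P ::= q | s E q; E' ::= s E' | ε; T' ::= r s T' | ε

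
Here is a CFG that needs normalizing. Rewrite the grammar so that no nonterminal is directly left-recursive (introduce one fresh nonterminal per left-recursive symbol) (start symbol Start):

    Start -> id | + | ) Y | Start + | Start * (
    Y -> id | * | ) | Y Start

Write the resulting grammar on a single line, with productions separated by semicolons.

Start -> id Start1 | + Start1 | ) Y Start1; Y -> id Y1 | * Y1 | ) Y1; Start1 -> + Start1 | * ( Start1 | ε; Y1 -> Start Y1 | ε

Start, Y are directly left-recursive.
For Start: α = {+, * (}, β = {id, +, ) Y}. Rewrite as Start → β Start1 and Start1 → α Start1 | ε.
For Y: α = {Start}, β = {id, *, )}. Rewrite as Y → β Y1 and Y1 → α Y1 | ε.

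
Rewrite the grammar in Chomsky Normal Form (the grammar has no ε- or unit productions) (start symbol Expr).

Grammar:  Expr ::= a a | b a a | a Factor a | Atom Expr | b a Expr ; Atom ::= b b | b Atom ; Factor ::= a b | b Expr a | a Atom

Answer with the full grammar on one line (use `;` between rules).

Expr ::= X1 X1 | X2 Y1 | X1 Y2 | Atom Expr | X2 Y3; Atom ::= X2 X2 | X2 Atom; Factor ::= X1 X2 | X2 Y4 | X1 Atom; X1 ::= a; X2 ::= b; Y1 ::= X1 X1; Y2 ::= Factor X1; Y3 ::= X1 Expr; Y4 ::= Expr X1

Introduce a nonterminal for each terminal appearing in a rule of length ≥ 2: X1 → a, X2 → b.
Binarize each right-hand side of length ≥ 3 by chaining fresh nonterminals (Y1, Y2, …): affected rules were Expr → X2 X1 X1; Expr → X1 Factor X1; Expr → X2 X1 Expr; Factor → X2 Expr X1.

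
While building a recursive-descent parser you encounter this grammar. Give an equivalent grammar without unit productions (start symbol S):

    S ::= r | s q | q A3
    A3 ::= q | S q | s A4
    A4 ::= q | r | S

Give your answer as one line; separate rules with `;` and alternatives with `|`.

Unit pairs: A4 ⇒* {S}.
For every A with A ⇒* B via unit rules, add B's non-unit alternatives to A; then delete every rule of the form X → Y.

S ::= r | s q | q A3; A3 ::= q | S q | s A4; A4 ::= q | r | s q | q A3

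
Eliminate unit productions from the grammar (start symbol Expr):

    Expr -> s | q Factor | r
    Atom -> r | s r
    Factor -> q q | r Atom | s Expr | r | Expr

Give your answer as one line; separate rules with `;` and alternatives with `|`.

Unit pairs: Factor ⇒* {Expr}.
Replace each nonterminal's rules with the union of the non-unit rules of every nonterminal it unit-derives.

Expr -> s | q Factor | r; Atom -> r | s r; Factor -> q q | r Atom | s Expr | r | s | q Factor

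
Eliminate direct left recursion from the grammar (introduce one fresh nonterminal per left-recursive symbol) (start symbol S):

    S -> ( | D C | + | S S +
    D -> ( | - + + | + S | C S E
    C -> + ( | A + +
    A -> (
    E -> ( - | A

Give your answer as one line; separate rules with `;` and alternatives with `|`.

S -> ( S' | D C S' | + S'; D -> ( | - + + | + S | C S E; C -> + ( | A + +; A -> (; E -> ( - | A; S' -> S + S' | ε

Left recursion appears on S.
For S: α = {S +}, β = {(, D C, +}. Rewrite as S → β S' and S' → α S' | ε.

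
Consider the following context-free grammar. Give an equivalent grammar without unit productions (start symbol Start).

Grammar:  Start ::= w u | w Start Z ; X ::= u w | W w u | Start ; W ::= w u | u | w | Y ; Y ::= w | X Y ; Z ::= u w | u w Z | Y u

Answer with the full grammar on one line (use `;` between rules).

Start ::= w u | w Start Z; X ::= w u | w Start Z | u w | W w u; W ::= w | X Y | w u | u; Y ::= w | X Y; Z ::= u w | u w Z | Y u

Unit pairs: W ⇒* {Y}; X ⇒* {Start}.
For each unit pair (A, B), copy every non-unit production of B to A, then drop all unit productions.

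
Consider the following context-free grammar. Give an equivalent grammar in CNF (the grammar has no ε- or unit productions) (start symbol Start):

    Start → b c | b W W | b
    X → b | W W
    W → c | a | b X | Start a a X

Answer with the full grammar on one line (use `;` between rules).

Introduce a nonterminal for each terminal appearing in a rule of length ≥ 2: X1 → b, X2 → c, X3 → a.
Binarize each right-hand side of length ≥ 3 by chaining fresh nonterminals (Y1, Y2, …): affected rules were Start → X1 W W; W → Start X3 X3 X.

Start → X1 X2 | X1 Y1 | b; X → b | W W; W → c | a | X1 X | Start Y2; X1 → b; X2 → c; X3 → a; Y1 → W W; Y2 → X3 Y3; Y3 → X3 X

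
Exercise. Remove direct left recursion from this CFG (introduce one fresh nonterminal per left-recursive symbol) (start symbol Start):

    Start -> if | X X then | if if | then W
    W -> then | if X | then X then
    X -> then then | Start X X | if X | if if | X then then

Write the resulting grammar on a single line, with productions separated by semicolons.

Directly left-recursive nonterminal: X.
For X: α = {then then}, β = {then then, Start X X, if X, if if}. Rewrite as X → β X1 and X1 → α X1 | ε.

Start -> if | X X then | if if | then W; W -> then | if X | then X then; X -> then then X1 | Start X X X1 | if X X1 | if if X1; X1 -> then then X1 | ε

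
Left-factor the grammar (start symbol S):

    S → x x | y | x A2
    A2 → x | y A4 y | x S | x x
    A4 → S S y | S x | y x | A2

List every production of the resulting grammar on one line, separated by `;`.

S has alternatives sharing prefix 'x': factor to S → x S' with S' → x | A2.
A2 has alternatives sharing prefix 'x': factor to A2 → x A2' with A2' → ε | S | x.
A4 has alternatives sharing prefix 'S': factor to A4 → S A4' with A4' → S y | x.

S → y | x S'; A2 → y A4 y | x A2'; A4 → y x | A2 | S A4'; S' → x | A2; A2' → ε | S | x; A4' → S y | x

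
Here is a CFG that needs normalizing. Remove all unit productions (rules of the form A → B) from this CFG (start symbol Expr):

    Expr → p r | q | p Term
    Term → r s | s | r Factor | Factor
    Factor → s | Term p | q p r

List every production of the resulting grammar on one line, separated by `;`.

Unit pairs: Term ⇒* {Factor}.
For each unit pair (A, B), copy every non-unit production of B to A, then drop all unit productions.

Expr → p r | q | p Term; Term → r s | s | r Factor | Term p | q p r; Factor → s | Term p | q p r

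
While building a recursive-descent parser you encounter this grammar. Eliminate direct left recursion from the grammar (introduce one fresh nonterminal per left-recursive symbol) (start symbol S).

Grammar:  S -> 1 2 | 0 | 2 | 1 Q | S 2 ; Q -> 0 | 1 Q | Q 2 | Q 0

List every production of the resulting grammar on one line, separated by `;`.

S -> 1 2 S' | 0 S' | 2 S' | 1 Q S'; Q -> 0 Q' | 1 Q Q'; S' -> 2 S' | epsilon; Q' -> 2 Q' | 0 Q' | epsilon

S, Q are directly left-recursive.
For S: α = {2}, β = {1 2, 0, 2, 1 Q}. Rewrite as S → β S' and S' → α S' | ε.
For Q: α = {2, 0}, β = {0, 1 Q}. Rewrite as Q → β Q' and Q' → α Q' | ε.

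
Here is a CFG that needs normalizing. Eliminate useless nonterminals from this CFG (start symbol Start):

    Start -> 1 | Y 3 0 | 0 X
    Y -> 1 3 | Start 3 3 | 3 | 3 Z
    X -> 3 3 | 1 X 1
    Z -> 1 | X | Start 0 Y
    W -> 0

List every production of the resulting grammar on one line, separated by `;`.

Generating nonterminals: {Start, W, X, Y, Z}.
Reachable from Start after that: {Start, X, Y, Z}.
Removed useless symbols: {W} and every production mentioning them.

Start -> 1 | Y 3 0 | 0 X; Y -> 1 3 | Start 3 3 | 3 | 3 Z; X -> 3 3 | 1 X 1; Z -> 1 | X | Start 0 Y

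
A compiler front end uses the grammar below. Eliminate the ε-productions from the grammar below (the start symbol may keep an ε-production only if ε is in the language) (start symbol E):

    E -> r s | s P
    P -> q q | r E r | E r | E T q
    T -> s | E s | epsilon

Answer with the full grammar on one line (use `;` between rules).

E -> r s | s P; P -> q q | r E r | E r | E T q | E q; T -> s | E s

The nullable symbols are {T}.
ε ∉ L(G), so no ε-production is kept.
Expand every rule over subsets of its nullable positions: P → E T q gives E T q | E q.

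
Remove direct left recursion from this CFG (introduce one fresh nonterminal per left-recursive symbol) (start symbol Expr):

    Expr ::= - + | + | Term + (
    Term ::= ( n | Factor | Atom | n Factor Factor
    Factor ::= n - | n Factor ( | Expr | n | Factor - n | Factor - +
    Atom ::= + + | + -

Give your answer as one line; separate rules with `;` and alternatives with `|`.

Expr ::= - + | + | Term + (; Term ::= ( n | Factor | Atom | n Factor Factor; Factor ::= n - Factor1 | n Factor ( Factor1 | Expr Factor1 | n Factor1; Atom ::= + + | + -; Factor1 ::= - n Factor1 | - + Factor1 | ε

Left recursion appears on Factor.
For Factor: α = {- n, - +}, β = {n -, n Factor (, Expr, n}. Rewrite as Factor → β Factor1 and Factor1 → α Factor1 | ε.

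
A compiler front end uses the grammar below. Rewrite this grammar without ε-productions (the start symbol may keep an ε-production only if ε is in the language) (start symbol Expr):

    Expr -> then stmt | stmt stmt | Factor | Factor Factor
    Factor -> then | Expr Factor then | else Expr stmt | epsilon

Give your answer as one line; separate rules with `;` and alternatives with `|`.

Expr -> then stmt | stmt stmt | Factor | Factor Factor | epsilon; Factor -> then | Expr Factor then | Expr then | Factor then | else Expr stmt | else stmt

Nullable nonterminals: {Expr, Factor}.
ε ∈ L(G) since Expr is nullable, so keep Expr → ε.
For each production, add variants omitting each subset of nullable occurrences: Factor → Expr Factor then gives Expr Factor then | Expr then | Factor then. Factor → else Expr stmt gives else Expr stmt | else stmt.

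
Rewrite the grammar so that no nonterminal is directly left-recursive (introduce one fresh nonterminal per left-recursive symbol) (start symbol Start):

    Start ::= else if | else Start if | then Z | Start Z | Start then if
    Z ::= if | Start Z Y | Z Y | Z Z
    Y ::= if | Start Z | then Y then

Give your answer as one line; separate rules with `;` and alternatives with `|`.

Start ::= else if Start1 | else Start if Start1 | then Z Start1; Z ::= if Z1 | Start Z Y Z1; Y ::= if | Start Z | then Y then; Start1 ::= Z Start1 | then if Start1 | ε; Z1 ::= Y Z1 | Z Z1 | ε

Directly left-recursive nonterminals: Start, Z.
For Start: α = {Z, then if}, β = {else if, else Start if, then Z}. Rewrite as Start → β Start1 and Start1 → α Start1 | ε.
For Z: α = {Y, Z}, β = {if, Start Z Y}. Rewrite as Z → β Z1 and Z1 → α Z1 | ε.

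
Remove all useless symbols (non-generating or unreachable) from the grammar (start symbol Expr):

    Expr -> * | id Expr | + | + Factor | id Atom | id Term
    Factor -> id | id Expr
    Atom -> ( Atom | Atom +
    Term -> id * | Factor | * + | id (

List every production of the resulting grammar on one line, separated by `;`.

Expr -> * | id Expr | + | + Factor | id Term; Factor -> id | id Expr; Term -> id * | Factor | * + | id (

Generating nonterminals: {Expr, Factor, Term}.
Reachable from Expr after that: {Expr, Factor, Term}.
Removed useless symbols: {Atom} and every production mentioning them.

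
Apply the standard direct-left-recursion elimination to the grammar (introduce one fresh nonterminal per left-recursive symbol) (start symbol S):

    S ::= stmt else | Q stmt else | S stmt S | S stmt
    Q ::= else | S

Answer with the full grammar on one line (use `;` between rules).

S ::= stmt else S' | Q stmt else S'; Q ::= else | S; S' ::= stmt S S' | stmt S' | eps

Left recursion appears on S.
For S: α = {stmt S, stmt}, β = {stmt else, Q stmt else}. Rewrite as S → β S' and S' → α S' | ε.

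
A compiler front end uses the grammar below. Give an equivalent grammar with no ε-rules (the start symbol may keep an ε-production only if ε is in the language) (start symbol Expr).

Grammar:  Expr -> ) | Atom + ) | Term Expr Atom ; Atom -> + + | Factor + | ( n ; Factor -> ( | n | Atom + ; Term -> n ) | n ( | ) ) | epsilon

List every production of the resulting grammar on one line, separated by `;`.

Expr -> ) | Atom + ) | Term Expr Atom | Expr Atom; Atom -> + + | Factor + | ( n; Factor -> ( | n | Atom +; Term -> n ) | n ( | ) )

Nullable set = {Term}.
ε ∉ L(G), so no ε-production is kept.
Add the nullable-subset variants: Expr → Term Expr Atom gives Term Expr Atom | Expr Atom.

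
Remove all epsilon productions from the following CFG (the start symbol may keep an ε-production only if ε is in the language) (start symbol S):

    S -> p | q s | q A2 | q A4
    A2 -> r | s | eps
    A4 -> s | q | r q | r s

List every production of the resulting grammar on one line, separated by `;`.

S -> p | q s | q A2 | q | q A4; A2 -> r | s; A4 -> s | q | r q | r s

Nullable nonterminals: {A2}.
ε ∉ L(G), so no ε-production is kept.
Expand every rule over subsets of its nullable positions: S → q A2 gives q A2 | q.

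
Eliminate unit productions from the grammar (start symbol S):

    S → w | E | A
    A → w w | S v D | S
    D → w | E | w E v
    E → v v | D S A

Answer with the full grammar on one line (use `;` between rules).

S → v v | D S A | w | w w | S v D; A → v v | D S A | w | w w | S v D; D → v v | D S A | w | w E v; E → v v | D S A

Unit pairs: A ⇒* {E, S}; D ⇒* {E}; S ⇒* {A, E}.
For each unit pair (A, B), copy every non-unit production of B to A, then drop all unit productions.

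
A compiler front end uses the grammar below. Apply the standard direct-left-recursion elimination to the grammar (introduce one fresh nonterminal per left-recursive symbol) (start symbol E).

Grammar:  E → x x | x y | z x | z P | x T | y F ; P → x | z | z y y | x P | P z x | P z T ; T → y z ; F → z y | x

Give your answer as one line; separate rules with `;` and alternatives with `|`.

E → x x | x y | z x | z P | x T | y F; P → x P' | z P' | z y y P' | x P P'; T → y z; F → z y | x; P' → z x P' | z T P' | ε

Directly left-recursive nonterminal: P.
For P: α = {z x, z T}, β = {x, z, z y y, x P}. Rewrite as P → β P' and P' → α P' | ε.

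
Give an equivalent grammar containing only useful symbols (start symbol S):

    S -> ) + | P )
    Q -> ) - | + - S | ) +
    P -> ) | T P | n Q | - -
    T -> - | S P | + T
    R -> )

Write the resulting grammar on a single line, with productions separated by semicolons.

Generating nonterminals: {P, Q, R, S, T}.
Reachable from S after that: {P, Q, S, T}.
Removed useless symbols: {R} and every production mentioning them.

S -> ) + | P ); Q -> ) - | + - S | ) +; P -> ) | T P | n Q | - -; T -> - | S P | + T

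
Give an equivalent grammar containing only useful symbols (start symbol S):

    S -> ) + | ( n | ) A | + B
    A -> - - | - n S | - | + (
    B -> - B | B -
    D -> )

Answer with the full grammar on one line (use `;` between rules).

Generating nonterminals: {A, D, S}.
Reachable from S after that: {A, S}.
Removed useless symbols: {B, D} and every production mentioning them.

S -> ) + | ( n | ) A; A -> - - | - n S | - | + (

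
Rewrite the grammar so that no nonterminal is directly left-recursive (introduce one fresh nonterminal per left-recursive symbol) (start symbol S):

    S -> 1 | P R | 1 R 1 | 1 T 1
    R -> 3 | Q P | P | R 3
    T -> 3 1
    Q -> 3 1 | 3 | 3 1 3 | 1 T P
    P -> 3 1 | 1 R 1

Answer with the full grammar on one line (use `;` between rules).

S -> 1 | P R | 1 R 1 | 1 T 1; R -> 3 R' | Q P R' | P R'; T -> 3 1; Q -> 3 1 | 3 | 3 1 3 | 1 T P; P -> 3 1 | 1 R 1; R' -> 3 R' | ε

R is directly left-recursive.
For R: α = {3}, β = {3, Q P, P}. Rewrite as R → β R' and R' → α R' | ε.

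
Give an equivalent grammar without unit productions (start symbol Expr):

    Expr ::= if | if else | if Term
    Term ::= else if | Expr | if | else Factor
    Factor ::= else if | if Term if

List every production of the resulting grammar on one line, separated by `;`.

Unit pairs: Term ⇒* {Expr}.
For every A with A ⇒* B via unit rules, add B's non-unit alternatives to A; then delete every rule of the form X → Y.

Expr ::= if | if else | if Term; Term ::= else if | if | else Factor | if else | if Term; Factor ::= else if | if Term if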